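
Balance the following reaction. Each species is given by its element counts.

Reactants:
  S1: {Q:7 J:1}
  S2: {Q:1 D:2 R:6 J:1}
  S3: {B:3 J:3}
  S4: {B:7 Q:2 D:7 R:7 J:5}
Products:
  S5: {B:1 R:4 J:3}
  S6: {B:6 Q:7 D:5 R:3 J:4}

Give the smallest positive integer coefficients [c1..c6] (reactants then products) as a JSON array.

B: 3·0+3·0+5·3+2·7 = 29 | 5·1+4·6 = 29
Q: 3·7+3·1+5·0+2·2 = 28 | 5·0+4·7 = 28
D: 3·0+3·2+5·0+2·7 = 20 | 5·0+4·5 = 20
R: 3·0+3·6+5·0+2·7 = 32 | 5·4+4·3 = 32
J: 3·1+3·1+5·3+2·5 = 31 | 5·3+4·4 = 31
gcd(3,3,5,2,5,4) = 1

Coefficients: [3, 3, 5, 2, 5, 4]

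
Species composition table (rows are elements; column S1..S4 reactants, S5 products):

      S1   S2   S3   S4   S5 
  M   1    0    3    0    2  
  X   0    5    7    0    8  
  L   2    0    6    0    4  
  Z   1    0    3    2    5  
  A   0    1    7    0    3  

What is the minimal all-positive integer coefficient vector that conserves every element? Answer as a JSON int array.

M: 5·1+5·0+1·3+6·0 = 8 | 4·2 = 8
X: 5·0+5·5+1·7+6·0 = 32 | 4·8 = 32
L: 5·2+5·0+1·6+6·0 = 16 | 4·4 = 16
Z: 5·1+5·0+1·3+6·2 = 20 | 4·5 = 20
A: 5·0+5·1+1·7+6·0 = 12 | 4·3 = 12
gcd(5,5,1,6,4) = 1

Coefficients: [5, 5, 1, 6, 4]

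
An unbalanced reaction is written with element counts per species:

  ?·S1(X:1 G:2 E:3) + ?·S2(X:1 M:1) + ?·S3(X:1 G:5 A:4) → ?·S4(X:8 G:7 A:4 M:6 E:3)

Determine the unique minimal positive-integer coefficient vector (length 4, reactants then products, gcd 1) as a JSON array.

Coefficients: [1, 6, 1, 1]

X: 1·1+6·1+1·1 = 8 | 1·8 = 8
G: 1·2+6·0+1·5 = 7 | 1·7 = 7
A: 1·0+6·0+1·4 = 4 | 1·4 = 4
M: 1·0+6·1+1·0 = 6 | 1·6 = 6
E: 1·3+6·0+1·0 = 3 | 1·3 = 3
gcd(1,6,1,1) = 1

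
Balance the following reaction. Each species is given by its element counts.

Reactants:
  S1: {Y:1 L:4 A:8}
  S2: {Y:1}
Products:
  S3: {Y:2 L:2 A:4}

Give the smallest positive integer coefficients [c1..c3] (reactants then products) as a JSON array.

Y: 1·1+3·1 = 4 | 2·2 = 4
L: 1·4+3·0 = 4 | 2·2 = 4
A: 1·8+3·0 = 8 | 2·4 = 8
gcd(1,3,2) = 1

Coefficients: [1, 3, 2]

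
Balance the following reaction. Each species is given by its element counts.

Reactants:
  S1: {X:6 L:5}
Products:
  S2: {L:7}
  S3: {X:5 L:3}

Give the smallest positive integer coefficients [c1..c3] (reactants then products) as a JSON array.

X: 5·6 = 30 | 1·0+6·5 = 30
L: 5·5 = 25 | 1·7+6·3 = 25
gcd(5,1,6) = 1

Coefficients: [5, 1, 6]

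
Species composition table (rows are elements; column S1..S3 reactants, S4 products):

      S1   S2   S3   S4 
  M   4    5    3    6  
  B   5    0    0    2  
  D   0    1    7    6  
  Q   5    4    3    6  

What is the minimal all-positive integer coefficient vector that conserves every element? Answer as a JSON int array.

M: 2·4+2·5+4·3 = 30 | 5·6 = 30
B: 2·5+2·0+4·0 = 10 | 5·2 = 10
D: 2·0+2·1+4·7 = 30 | 5·6 = 30
Q: 2·5+2·4+4·3 = 30 | 5·6 = 30
gcd(2,2,4,5) = 1

Coefficients: [2, 2, 4, 5]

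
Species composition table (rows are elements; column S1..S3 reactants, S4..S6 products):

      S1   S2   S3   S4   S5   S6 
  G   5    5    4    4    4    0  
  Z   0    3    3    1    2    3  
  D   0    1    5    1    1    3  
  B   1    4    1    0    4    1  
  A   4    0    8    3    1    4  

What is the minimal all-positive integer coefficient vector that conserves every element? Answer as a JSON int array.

Coefficients: [3, 5, 2, 6, 6, 1]

G: 3·5+5·5+2·4 = 48 | 6·4+6·4+1·0 = 48
Z: 3·0+5·3+2·3 = 21 | 6·1+6·2+1·3 = 21
D: 3·0+5·1+2·5 = 15 | 6·1+6·1+1·3 = 15
B: 3·1+5·4+2·1 = 25 | 6·0+6·4+1·1 = 25
A: 3·4+5·0+2·8 = 28 | 6·3+6·1+1·4 = 28
gcd(3,5,2,6,6,1) = 1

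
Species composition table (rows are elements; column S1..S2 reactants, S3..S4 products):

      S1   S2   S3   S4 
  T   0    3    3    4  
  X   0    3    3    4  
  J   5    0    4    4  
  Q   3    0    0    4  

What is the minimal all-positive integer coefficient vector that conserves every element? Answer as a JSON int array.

Coefficients: [4, 6, 2, 3]

T: 4·0+6·3 = 18 | 2·3+3·4 = 18
X: 4·0+6·3 = 18 | 2·3+3·4 = 18
J: 4·5+6·0 = 20 | 2·4+3·4 = 20
Q: 4·3+6·0 = 12 | 2·0+3·4 = 12
gcd(4,6,2,3) = 1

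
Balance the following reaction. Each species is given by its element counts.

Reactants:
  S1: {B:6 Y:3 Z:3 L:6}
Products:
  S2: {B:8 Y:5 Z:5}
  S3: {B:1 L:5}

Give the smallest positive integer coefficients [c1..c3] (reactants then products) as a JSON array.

B: 5·6 = 30 | 3·8+6·1 = 30
Y: 5·3 = 15 | 3·5+6·0 = 15
Z: 5·3 = 15 | 3·5+6·0 = 15
L: 5·6 = 30 | 3·0+6·5 = 30
gcd(5,3,6) = 1

Coefficients: [5, 3, 6]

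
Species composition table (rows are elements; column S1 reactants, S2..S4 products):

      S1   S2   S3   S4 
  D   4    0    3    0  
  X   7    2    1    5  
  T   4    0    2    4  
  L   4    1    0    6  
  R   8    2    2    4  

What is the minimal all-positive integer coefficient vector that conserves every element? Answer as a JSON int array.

Coefficients: [3, 6, 4, 1]

D: 3·4 = 12 | 6·0+4·3+1·0 = 12
X: 3·7 = 21 | 6·2+4·1+1·5 = 21
T: 3·4 = 12 | 6·0+4·2+1·4 = 12
L: 3·4 = 12 | 6·1+4·0+1·6 = 12
R: 3·8 = 24 | 6·2+4·2+1·4 = 24
gcd(3,6,4,1) = 1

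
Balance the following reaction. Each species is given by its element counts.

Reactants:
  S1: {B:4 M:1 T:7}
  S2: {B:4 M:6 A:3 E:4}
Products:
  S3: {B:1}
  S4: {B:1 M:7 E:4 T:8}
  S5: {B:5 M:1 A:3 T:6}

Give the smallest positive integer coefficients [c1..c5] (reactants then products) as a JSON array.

B: 2·4+1·4 = 12 | 6·1+1·1+1·5 = 12
M: 2·1+1·6 = 8 | 6·0+1·7+1·1 = 8
A: 2·0+1·3 = 3 | 6·0+1·0+1·3 = 3
E: 2·0+1·4 = 4 | 6·0+1·4+1·0 = 4
T: 2·7+1·0 = 14 | 6·0+1·8+1·6 = 14
gcd(2,1,6,1,1) = 1

Coefficients: [2, 1, 6, 1, 1]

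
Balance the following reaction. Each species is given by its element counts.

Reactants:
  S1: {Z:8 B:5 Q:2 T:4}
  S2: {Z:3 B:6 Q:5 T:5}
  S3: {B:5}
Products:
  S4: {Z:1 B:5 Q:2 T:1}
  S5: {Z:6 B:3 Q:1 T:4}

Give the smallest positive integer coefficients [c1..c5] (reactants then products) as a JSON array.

Coefficients: [3, 2, 3, 6, 4]

Z: 3·8+2·3+3·0 = 30 | 6·1+4·6 = 30
B: 3·5+2·6+3·5 = 42 | 6·5+4·3 = 42
Q: 3·2+2·5+3·0 = 16 | 6·2+4·1 = 16
T: 3·4+2·5+3·0 = 22 | 6·1+4·4 = 22
gcd(3,2,3,6,4) = 1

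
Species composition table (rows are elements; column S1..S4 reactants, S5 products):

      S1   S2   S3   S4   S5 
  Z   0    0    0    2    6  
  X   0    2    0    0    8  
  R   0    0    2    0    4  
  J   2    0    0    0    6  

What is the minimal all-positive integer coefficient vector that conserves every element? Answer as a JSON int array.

Coefficients: [3, 4, 2, 3, 1]

Z: 3·0+4·0+2·0+3·2 = 6 | 1·6 = 6
X: 3·0+4·2+2·0+3·0 = 8 | 1·8 = 8
R: 3·0+4·0+2·2+3·0 = 4 | 1·4 = 4
J: 3·2+4·0+2·0+3·0 = 6 | 1·6 = 6
gcd(3,4,2,3,1) = 1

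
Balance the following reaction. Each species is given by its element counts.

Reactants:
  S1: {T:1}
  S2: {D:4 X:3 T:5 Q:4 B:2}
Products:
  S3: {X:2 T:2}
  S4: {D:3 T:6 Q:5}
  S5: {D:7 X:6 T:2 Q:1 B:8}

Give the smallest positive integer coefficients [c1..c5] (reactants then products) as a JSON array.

D: 6·0+4·4 = 16 | 3·0+3·3+1·7 = 16
X: 6·0+4·3 = 12 | 3·2+3·0+1·6 = 12
T: 6·1+4·5 = 26 | 3·2+3·6+1·2 = 26
Q: 6·0+4·4 = 16 | 3·0+3·5+1·1 = 16
B: 6·0+4·2 = 8 | 3·0+3·0+1·8 = 8
gcd(6,4,3,3,1) = 1

Coefficients: [6, 4, 3, 3, 1]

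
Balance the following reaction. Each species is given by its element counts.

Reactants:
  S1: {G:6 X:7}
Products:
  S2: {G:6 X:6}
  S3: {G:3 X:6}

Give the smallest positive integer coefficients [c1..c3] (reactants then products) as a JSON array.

G: 6·6 = 36 | 5·6+2·3 = 36
X: 6·7 = 42 | 5·6+2·6 = 42
gcd(6,5,2) = 1

Coefficients: [6, 5, 2]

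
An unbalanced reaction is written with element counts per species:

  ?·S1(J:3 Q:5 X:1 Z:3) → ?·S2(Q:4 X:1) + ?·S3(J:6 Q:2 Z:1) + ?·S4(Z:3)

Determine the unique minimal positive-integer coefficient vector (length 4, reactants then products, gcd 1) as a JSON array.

Coefficients: [6, 6, 3, 5]

J: 6·3 = 18 | 6·0+3·6+5·0 = 18
Q: 6·5 = 30 | 6·4+3·2+5·0 = 30
X: 6·1 = 6 | 6·1+3·0+5·0 = 6
Z: 6·3 = 18 | 6·0+3·1+5·3 = 18
gcd(6,6,3,5) = 1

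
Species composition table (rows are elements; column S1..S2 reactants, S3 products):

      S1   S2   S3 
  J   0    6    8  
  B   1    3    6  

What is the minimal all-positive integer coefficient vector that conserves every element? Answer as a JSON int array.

J: 6·0+4·6 = 24 | 3·8 = 24
B: 6·1+4·3 = 18 | 3·6 = 18
gcd(6,4,3) = 1

Coefficients: [6, 4, 3]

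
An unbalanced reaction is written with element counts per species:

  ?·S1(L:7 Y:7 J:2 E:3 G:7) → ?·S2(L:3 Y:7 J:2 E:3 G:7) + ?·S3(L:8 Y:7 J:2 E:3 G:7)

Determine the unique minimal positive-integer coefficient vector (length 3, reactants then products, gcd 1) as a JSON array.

Coefficients: [5, 1, 4]

L: 5·7 = 35 | 1·3+4·8 = 35
Y: 5·7 = 35 | 1·7+4·7 = 35
J: 5·2 = 10 | 1·2+4·2 = 10
E: 5·3 = 15 | 1·3+4·3 = 15
G: 5·7 = 35 | 1·7+4·7 = 35
gcd(5,1,4) = 1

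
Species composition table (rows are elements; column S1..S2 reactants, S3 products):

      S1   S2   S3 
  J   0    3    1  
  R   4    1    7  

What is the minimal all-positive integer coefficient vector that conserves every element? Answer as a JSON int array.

J: 5·0+1·3 = 3 | 3·1 = 3
R: 5·4+1·1 = 21 | 3·7 = 21
gcd(5,1,3) = 1

Coefficients: [5, 1, 3]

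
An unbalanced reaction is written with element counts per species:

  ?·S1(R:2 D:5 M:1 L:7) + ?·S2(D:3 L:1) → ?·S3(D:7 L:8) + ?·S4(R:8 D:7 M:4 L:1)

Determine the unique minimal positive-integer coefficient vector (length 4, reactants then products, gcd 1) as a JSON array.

Coefficients: [4, 5, 4, 1]

R: 4·2+5·0 = 8 | 4·0+1·8 = 8
D: 4·5+5·3 = 35 | 4·7+1·7 = 35
M: 4·1+5·0 = 4 | 4·0+1·4 = 4
L: 4·7+5·1 = 33 | 4·8+1·1 = 33
gcd(4,5,4,1) = 1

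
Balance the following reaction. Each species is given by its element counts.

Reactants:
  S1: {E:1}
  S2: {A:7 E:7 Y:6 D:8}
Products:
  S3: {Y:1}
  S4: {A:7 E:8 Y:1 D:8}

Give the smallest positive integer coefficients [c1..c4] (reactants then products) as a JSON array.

A: 1·0+1·7 = 7 | 5·0+1·7 = 7
E: 1·1+1·7 = 8 | 5·0+1·8 = 8
Y: 1·0+1·6 = 6 | 5·1+1·1 = 6
D: 1·0+1·8 = 8 | 5·0+1·8 = 8
gcd(1,1,5,1) = 1

Coefficients: [1, 1, 5, 1]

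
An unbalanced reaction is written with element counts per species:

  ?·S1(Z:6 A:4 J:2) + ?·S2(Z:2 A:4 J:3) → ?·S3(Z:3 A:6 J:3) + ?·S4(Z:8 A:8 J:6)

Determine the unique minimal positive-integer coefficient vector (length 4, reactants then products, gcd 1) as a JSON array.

Z: 3·6+6·2 = 30 | 2·3+3·8 = 30
A: 3·4+6·4 = 36 | 2·6+3·8 = 36
J: 3·2+6·3 = 24 | 2·3+3·6 = 24
gcd(3,6,2,3) = 1

Coefficients: [3, 6, 2, 3]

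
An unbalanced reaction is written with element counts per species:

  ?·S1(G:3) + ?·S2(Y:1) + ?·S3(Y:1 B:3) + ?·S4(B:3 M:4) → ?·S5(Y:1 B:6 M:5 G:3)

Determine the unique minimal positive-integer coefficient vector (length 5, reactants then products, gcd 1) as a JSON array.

Y: 4·0+1·1+3·1+5·0 = 4 | 4·1 = 4
B: 4·0+1·0+3·3+5·3 = 24 | 4·6 = 24
M: 4·0+1·0+3·0+5·4 = 20 | 4·5 = 20
G: 4·3+1·0+3·0+5·0 = 12 | 4·3 = 12
gcd(4,1,3,5,4) = 1

Coefficients: [4, 1, 3, 5, 4]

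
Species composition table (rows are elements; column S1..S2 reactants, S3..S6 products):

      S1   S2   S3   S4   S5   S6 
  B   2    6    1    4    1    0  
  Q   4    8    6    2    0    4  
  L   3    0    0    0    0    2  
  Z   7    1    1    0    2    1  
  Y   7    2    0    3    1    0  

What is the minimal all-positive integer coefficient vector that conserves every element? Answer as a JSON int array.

B: 2·2+5·6 = 34 | 4·1+6·4+6·1+3·0 = 34
Q: 2·4+5·8 = 48 | 4·6+6·2+6·0+3·4 = 48
L: 2·3+5·0 = 6 | 4·0+6·0+6·0+3·2 = 6
Z: 2·7+5·1 = 19 | 4·1+6·0+6·2+3·1 = 19
Y: 2·7+5·2 = 24 | 4·0+6·3+6·1+3·0 = 24
gcd(2,5,4,6,6,3) = 1

Coefficients: [2, 5, 4, 6, 6, 3]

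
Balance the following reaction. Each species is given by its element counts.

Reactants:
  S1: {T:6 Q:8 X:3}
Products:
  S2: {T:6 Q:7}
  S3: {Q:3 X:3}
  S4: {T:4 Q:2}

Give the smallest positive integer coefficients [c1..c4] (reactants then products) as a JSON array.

Coefficients: [4, 2, 4, 3]

T: 4·6 = 24 | 2·6+4·0+3·4 = 24
Q: 4·8 = 32 | 2·7+4·3+3·2 = 32
X: 4·3 = 12 | 2·0+4·3+3·0 = 12
gcd(4,2,4,3) = 1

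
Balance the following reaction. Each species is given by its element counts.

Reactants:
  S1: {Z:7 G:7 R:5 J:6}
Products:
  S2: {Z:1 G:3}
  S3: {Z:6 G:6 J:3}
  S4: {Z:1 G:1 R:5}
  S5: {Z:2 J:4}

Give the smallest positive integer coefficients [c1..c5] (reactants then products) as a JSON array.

Z: 5·7 = 35 | 6·1+2·6+5·1+6·2 = 35
G: 5·7 = 35 | 6·3+2·6+5·1+6·0 = 35
R: 5·5 = 25 | 6·0+2·0+5·5+6·0 = 25
J: 5·6 = 30 | 6·0+2·3+5·0+6·4 = 30
gcd(5,6,2,5,6) = 1

Coefficients: [5, 6, 2, 5, 6]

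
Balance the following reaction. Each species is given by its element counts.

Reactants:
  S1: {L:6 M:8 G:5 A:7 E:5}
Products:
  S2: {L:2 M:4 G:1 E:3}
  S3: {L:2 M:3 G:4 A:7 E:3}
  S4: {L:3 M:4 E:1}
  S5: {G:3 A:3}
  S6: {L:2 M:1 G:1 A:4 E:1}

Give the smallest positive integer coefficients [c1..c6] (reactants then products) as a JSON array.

Coefficients: [6, 6, 1, 4, 5, 5]

L: 6·6 = 36 | 6·2+1·2+4·3+5·0+5·2 = 36
M: 6·8 = 48 | 6·4+1·3+4·4+5·0+5·1 = 48
G: 6·5 = 30 | 6·1+1·4+4·0+5·3+5·1 = 30
A: 6·7 = 42 | 6·0+1·7+4·0+5·3+5·4 = 42
E: 6·5 = 30 | 6·3+1·3+4·1+5·0+5·1 = 30
gcd(6,6,1,4,5,5) = 1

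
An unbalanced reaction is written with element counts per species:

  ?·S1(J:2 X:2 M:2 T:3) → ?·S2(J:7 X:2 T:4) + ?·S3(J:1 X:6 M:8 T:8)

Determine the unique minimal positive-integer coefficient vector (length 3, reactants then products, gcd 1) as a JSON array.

Coefficients: [4, 1, 1]

J: 4·2 = 8 | 1·7+1·1 = 8
X: 4·2 = 8 | 1·2+1·6 = 8
M: 4·2 = 8 | 1·0+1·8 = 8
T: 4·3 = 12 | 1·4+1·8 = 12
gcd(4,1,1) = 1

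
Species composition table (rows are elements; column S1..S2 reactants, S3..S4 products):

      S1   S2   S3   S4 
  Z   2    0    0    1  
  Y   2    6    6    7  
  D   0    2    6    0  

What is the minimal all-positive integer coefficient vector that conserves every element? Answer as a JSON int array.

Z: 1·2+3·0 = 2 | 1·0+2·1 = 2
Y: 1·2+3·6 = 20 | 1·6+2·7 = 20
D: 1·0+3·2 = 6 | 1·6+2·0 = 6
gcd(1,3,1,2) = 1

Coefficients: [1, 3, 1, 2]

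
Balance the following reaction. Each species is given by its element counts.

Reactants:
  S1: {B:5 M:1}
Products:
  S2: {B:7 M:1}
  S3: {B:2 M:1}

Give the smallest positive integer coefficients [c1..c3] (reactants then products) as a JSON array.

Coefficients: [5, 3, 2]

B: 5·5 = 25 | 3·7+2·2 = 25
M: 5·1 = 5 | 3·1+2·1 = 5
gcd(5,3,2) = 1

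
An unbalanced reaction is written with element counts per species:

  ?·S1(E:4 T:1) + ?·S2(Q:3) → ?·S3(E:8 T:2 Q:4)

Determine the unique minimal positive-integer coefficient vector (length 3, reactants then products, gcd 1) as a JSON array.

E: 6·4+4·0 = 24 | 3·8 = 24
T: 6·1+4·0 = 6 | 3·2 = 6
Q: 6·0+4·3 = 12 | 3·4 = 12
gcd(6,4,3) = 1

Coefficients: [6, 4, 3]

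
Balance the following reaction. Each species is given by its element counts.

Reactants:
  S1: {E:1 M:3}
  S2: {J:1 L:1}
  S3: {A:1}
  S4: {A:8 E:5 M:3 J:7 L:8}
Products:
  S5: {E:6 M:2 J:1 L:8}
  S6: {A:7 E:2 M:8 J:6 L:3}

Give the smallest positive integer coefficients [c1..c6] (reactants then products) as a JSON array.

Coefficients: [5, 6, 6, 1, 1, 2]

A: 5·0+6·0+6·1+1·8 = 14 | 1·0+2·7 = 14
E: 5·1+6·0+6·0+1·5 = 10 | 1·6+2·2 = 10
M: 5·3+6·0+6·0+1·3 = 18 | 1·2+2·8 = 18
J: 5·0+6·1+6·0+1·7 = 13 | 1·1+2·6 = 13
L: 5·0+6·1+6·0+1·8 = 14 | 1·8+2·3 = 14
gcd(5,6,6,1,1,2) = 1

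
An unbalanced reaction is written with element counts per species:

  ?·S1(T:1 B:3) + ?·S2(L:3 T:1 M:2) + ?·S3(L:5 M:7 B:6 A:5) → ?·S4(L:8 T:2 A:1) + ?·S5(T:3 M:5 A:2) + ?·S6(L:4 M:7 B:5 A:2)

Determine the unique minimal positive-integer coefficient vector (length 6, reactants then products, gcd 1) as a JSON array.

Coefficients: [1, 6, 2, 2, 1, 3]

L: 1·0+6·3+2·5 = 28 | 2·8+1·0+3·4 = 28
T: 1·1+6·1+2·0 = 7 | 2·2+1·3+3·0 = 7
M: 1·0+6·2+2·7 = 26 | 2·0+1·5+3·7 = 26
B: 1·3+6·0+2·6 = 15 | 2·0+1·0+3·5 = 15
A: 1·0+6·0+2·5 = 10 | 2·1+1·2+3·2 = 10
gcd(1,6,2,2,1,3) = 1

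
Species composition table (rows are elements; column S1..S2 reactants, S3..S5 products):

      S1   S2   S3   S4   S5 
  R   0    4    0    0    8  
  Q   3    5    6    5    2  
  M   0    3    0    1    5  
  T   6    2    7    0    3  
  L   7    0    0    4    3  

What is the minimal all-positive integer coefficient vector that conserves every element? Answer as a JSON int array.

Coefficients: [1, 2, 1, 1, 1]

R: 1·0+2·4 = 8 | 1·0+1·0+1·8 = 8
Q: 1·3+2·5 = 13 | 1·6+1·5+1·2 = 13
M: 1·0+2·3 = 6 | 1·0+1·1+1·5 = 6
T: 1·6+2·2 = 10 | 1·7+1·0+1·3 = 10
L: 1·7+2·0 = 7 | 1·0+1·4+1·3 = 7
gcd(1,2,1,1,1) = 1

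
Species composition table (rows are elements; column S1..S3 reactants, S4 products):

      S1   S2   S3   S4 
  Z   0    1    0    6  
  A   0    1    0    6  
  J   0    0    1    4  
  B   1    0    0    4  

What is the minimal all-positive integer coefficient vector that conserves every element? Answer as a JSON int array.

Coefficients: [4, 6, 4, 1]

Z: 4·0+6·1+4·0 = 6 | 1·6 = 6
A: 4·0+6·1+4·0 = 6 | 1·6 = 6
J: 4·0+6·0+4·1 = 4 | 1·4 = 4
B: 4·1+6·0+4·0 = 4 | 1·4 = 4
gcd(4,6,4,1) = 1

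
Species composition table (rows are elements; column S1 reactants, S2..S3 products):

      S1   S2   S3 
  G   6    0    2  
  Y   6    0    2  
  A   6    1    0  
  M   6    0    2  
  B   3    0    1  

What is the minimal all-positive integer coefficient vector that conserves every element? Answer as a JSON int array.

Coefficients: [1, 6, 3]

G: 1·6 = 6 | 6·0+3·2 = 6
Y: 1·6 = 6 | 6·0+3·2 = 6
A: 1·6 = 6 | 6·1+3·0 = 6
M: 1·6 = 6 | 6·0+3·2 = 6
B: 1·3 = 3 | 6·0+3·1 = 3
gcd(1,6,3) = 1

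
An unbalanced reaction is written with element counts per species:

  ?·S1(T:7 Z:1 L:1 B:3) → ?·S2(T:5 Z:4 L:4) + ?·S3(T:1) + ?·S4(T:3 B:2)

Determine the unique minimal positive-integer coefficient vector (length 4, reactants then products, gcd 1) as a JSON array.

T: 4·7 = 28 | 1·5+5·1+6·3 = 28
Z: 4·1 = 4 | 1·4+5·0+6·0 = 4
L: 4·1 = 4 | 1·4+5·0+6·0 = 4
B: 4·3 = 12 | 1·0+5·0+6·2 = 12
gcd(4,1,5,6) = 1

Coefficients: [4, 1, 5, 6]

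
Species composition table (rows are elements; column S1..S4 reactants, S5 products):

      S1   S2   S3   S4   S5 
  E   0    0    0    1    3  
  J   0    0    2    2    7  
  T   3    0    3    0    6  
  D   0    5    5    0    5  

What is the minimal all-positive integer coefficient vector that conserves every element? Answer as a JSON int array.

E: 3·0+1·0+1·0+6·1 = 6 | 2·3 = 6
J: 3·0+1·0+1·2+6·2 = 14 | 2·7 = 14
T: 3·3+1·0+1·3+6·0 = 12 | 2·6 = 12
D: 3·0+1·5+1·5+6·0 = 10 | 2·5 = 10
gcd(3,1,1,6,2) = 1

Coefficients: [3, 1, 1, 6, 2]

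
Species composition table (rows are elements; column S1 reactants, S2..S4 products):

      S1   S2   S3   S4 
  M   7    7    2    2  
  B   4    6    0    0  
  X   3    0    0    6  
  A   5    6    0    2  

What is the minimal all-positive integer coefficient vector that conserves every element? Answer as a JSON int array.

Coefficients: [6, 4, 4, 3]

M: 6·7 = 42 | 4·7+4·2+3·2 = 42
B: 6·4 = 24 | 4·6+4·0+3·0 = 24
X: 6·3 = 18 | 4·0+4·0+3·6 = 18
A: 6·5 = 30 | 4·6+4·0+3·2 = 30
gcd(6,4,4,3) = 1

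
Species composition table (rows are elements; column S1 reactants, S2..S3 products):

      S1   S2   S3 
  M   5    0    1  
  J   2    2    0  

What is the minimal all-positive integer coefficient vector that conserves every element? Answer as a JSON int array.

M: 1·5 = 5 | 1·0+5·1 = 5
J: 1·2 = 2 | 1·2+5·0 = 2
gcd(1,1,5) = 1

Coefficients: [1, 1, 5]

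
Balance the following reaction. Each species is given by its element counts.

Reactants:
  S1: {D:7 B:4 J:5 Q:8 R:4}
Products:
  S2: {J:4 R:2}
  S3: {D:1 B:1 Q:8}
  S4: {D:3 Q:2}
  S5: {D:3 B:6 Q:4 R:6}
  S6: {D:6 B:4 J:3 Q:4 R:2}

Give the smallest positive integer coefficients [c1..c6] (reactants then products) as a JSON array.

D: 5·7 = 35 | 4·0+2·1+4·3+1·3+3·6 = 35
B: 5·4 = 20 | 4·0+2·1+4·0+1·6+3·4 = 20
J: 5·5 = 25 | 4·4+2·0+4·0+1·0+3·3 = 25
Q: 5·8 = 40 | 4·0+2·8+4·2+1·4+3·4 = 40
R: 5·4 = 20 | 4·2+2·0+4·0+1·6+3·2 = 20
gcd(5,4,2,4,1,3) = 1

Coefficients: [5, 4, 2, 4, 1, 3]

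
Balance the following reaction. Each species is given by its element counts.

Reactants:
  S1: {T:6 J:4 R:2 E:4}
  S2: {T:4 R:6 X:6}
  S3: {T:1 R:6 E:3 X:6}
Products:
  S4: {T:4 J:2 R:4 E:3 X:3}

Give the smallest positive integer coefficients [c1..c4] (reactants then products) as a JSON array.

Coefficients: [3, 1, 2, 6]

T: 3·6+1·4+2·1 = 24 | 6·4 = 24
J: 3·4+1·0+2·0 = 12 | 6·2 = 12
R: 3·2+1·6+2·6 = 24 | 6·4 = 24
E: 3·4+1·0+2·3 = 18 | 6·3 = 18
X: 3·0+1·6+2·6 = 18 | 6·3 = 18
gcd(3,1,2,6) = 1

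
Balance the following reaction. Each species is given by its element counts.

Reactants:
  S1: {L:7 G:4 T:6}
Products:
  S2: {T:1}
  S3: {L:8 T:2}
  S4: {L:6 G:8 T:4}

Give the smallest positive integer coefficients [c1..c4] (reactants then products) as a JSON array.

L: 2·7 = 14 | 6·0+1·8+1·6 = 14
G: 2·4 = 8 | 6·0+1·0+1·8 = 8
T: 2·6 = 12 | 6·1+1·2+1·4 = 12
gcd(2,6,1,1) = 1

Coefficients: [2, 6, 1, 1]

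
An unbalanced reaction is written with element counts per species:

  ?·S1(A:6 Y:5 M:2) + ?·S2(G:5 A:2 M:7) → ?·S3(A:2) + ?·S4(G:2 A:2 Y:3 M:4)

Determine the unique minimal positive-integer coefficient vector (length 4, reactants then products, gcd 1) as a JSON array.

Coefficients: [3, 2, 6, 5]

G: 3·0+2·5 = 10 | 6·0+5·2 = 10
A: 3·6+2·2 = 22 | 6·2+5·2 = 22
Y: 3·5+2·0 = 15 | 6·0+5·3 = 15
M: 3·2+2·7 = 20 | 6·0+5·4 = 20
gcd(3,2,6,5) = 1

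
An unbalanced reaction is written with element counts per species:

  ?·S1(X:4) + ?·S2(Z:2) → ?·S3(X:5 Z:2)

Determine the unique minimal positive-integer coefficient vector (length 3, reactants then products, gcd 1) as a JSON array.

X: 5·4+4·0 = 20 | 4·5 = 20
Z: 5·0+4·2 = 8 | 4·2 = 8
gcd(5,4,4) = 1

Coefficients: [5, 4, 4]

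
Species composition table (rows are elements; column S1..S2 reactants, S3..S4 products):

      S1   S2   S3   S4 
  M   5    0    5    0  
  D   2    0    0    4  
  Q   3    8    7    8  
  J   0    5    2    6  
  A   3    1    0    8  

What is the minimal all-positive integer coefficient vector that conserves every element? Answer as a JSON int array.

Coefficients: [2, 2, 2, 1]

M: 2·5+2·0 = 10 | 2·5+1·0 = 10
D: 2·2+2·0 = 4 | 2·0+1·4 = 4
Q: 2·3+2·8 = 22 | 2·7+1·8 = 22
J: 2·0+2·5 = 10 | 2·2+1·6 = 10
A: 2·3+2·1 = 8 | 2·0+1·8 = 8
gcd(2,2,2,1) = 1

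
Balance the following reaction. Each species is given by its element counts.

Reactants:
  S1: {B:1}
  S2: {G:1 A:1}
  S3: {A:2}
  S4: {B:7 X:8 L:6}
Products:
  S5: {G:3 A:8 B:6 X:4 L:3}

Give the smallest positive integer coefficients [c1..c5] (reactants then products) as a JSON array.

Coefficients: [5, 6, 5, 1, 2]

G: 5·0+6·1+5·0+1·0 = 6 | 2·3 = 6
A: 5·0+6·1+5·2+1·0 = 16 | 2·8 = 16
B: 5·1+6·0+5·0+1·7 = 12 | 2·6 = 12
X: 5·0+6·0+5·0+1·8 = 8 | 2·4 = 8
L: 5·0+6·0+5·0+1·6 = 6 | 2·3 = 6
gcd(5,6,5,1,2) = 1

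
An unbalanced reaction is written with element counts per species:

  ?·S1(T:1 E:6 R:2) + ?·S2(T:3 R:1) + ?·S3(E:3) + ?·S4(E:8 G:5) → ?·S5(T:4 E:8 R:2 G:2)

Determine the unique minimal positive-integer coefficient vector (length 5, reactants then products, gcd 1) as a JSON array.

T: 2·1+6·3+4·0+2·0 = 20 | 5·4 = 20
E: 2·6+6·0+4·3+2·8 = 40 | 5·8 = 40
R: 2·2+6·1+4·0+2·0 = 10 | 5·2 = 10
G: 2·0+6·0+4·0+2·5 = 10 | 5·2 = 10
gcd(2,6,4,2,5) = 1

Coefficients: [2, 6, 4, 2, 5]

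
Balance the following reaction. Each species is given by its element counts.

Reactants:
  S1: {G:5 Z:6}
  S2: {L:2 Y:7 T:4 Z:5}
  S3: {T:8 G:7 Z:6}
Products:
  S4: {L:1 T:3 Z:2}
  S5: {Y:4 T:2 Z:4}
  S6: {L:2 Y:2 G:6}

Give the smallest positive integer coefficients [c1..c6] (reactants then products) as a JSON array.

L: 1·0+4·2+1·0 = 8 | 4·1+6·0+2·2 = 8
Y: 1·0+4·7+1·0 = 28 | 4·0+6·4+2·2 = 28
T: 1·0+4·4+1·8 = 24 | 4·3+6·2+2·0 = 24
G: 1·5+4·0+1·7 = 12 | 4·0+6·0+2·6 = 12
Z: 1·6+4·5+1·6 = 32 | 4·2+6·4+2·0 = 32
gcd(1,4,1,4,6,2) = 1

Coefficients: [1, 4, 1, 4, 6, 2]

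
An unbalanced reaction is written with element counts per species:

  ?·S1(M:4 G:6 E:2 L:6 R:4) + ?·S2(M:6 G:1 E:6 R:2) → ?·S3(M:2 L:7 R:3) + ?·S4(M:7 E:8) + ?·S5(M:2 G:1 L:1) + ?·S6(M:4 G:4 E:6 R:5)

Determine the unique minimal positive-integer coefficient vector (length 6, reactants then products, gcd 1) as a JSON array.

Coefficients: [2, 5, 1, 2, 5, 3]

M: 2·4+5·6 = 38 | 1·2+2·7+5·2+3·4 = 38
G: 2·6+5·1 = 17 | 1·0+2·0+5·1+3·4 = 17
E: 2·2+5·6 = 34 | 1·0+2·8+5·0+3·6 = 34
L: 2·6+5·0 = 12 | 1·7+2·0+5·1+3·0 = 12
R: 2·4+5·2 = 18 | 1·3+2·0+5·0+3·5 = 18
gcd(2,5,1,2,5,3) = 1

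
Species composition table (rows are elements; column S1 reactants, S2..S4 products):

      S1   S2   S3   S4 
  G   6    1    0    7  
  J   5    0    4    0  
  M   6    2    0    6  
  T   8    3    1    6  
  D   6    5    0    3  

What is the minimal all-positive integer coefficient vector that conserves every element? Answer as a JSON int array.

G: 4·6 = 24 | 3·1+5·0+3·7 = 24
J: 4·5 = 20 | 3·0+5·4+3·0 = 20
M: 4·6 = 24 | 3·2+5·0+3·6 = 24
T: 4·8 = 32 | 3·3+5·1+3·6 = 32
D: 4·6 = 24 | 3·5+5·0+3·3 = 24
gcd(4,3,5,3) = 1

Coefficients: [4, 3, 5, 3]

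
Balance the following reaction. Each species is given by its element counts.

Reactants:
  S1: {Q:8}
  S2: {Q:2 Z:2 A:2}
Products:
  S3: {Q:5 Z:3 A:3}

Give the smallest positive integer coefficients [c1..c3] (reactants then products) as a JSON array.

Coefficients: [1, 6, 4]

Q: 1·8+6·2 = 20 | 4·5 = 20
Z: 1·0+6·2 = 12 | 4·3 = 12
A: 1·0+6·2 = 12 | 4·3 = 12
gcd(1,6,4) = 1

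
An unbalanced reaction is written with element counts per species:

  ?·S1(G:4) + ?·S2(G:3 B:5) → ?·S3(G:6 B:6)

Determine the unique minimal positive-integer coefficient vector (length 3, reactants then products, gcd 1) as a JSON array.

G: 3·4+6·3 = 30 | 5·6 = 30
B: 3·0+6·5 = 30 | 5·6 = 30
gcd(3,6,5) = 1

Coefficients: [3, 6, 5]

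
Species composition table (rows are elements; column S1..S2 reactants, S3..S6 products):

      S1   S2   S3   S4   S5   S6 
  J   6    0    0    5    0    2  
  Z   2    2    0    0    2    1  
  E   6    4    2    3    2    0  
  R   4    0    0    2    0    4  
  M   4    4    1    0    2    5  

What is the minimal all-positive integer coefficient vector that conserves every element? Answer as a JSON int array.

J: 4·6+3·0 = 24 | 6·0+4·5+6·0+2·2 = 24
Z: 4·2+3·2 = 14 | 6·0+4·0+6·2+2·1 = 14
E: 4·6+3·4 = 36 | 6·2+4·3+6·2+2·0 = 36
R: 4·4+3·0 = 16 | 6·0+4·2+6·0+2·4 = 16
M: 4·4+3·4 = 28 | 6·1+4·0+6·2+2·5 = 28
gcd(4,3,6,4,6,2) = 1

Coefficients: [4, 3, 6, 4, 6, 2]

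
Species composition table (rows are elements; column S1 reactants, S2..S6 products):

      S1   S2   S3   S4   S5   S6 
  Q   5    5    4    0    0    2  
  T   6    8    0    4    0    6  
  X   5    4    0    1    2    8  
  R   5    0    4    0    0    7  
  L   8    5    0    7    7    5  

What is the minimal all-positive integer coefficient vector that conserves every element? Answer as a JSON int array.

Coefficients: [3, 1, 2, 1, 1, 1]

Q: 3·5 = 15 | 1·5+2·4+1·0+1·0+1·2 = 15
T: 3·6 = 18 | 1·8+2·0+1·4+1·0+1·6 = 18
X: 3·5 = 15 | 1·4+2·0+1·1+1·2+1·8 = 15
R: 3·5 = 15 | 1·0+2·4+1·0+1·0+1·7 = 15
L: 3·8 = 24 | 1·5+2·0+1·7+1·7+1·5 = 24
gcd(3,1,2,1,1,1) = 1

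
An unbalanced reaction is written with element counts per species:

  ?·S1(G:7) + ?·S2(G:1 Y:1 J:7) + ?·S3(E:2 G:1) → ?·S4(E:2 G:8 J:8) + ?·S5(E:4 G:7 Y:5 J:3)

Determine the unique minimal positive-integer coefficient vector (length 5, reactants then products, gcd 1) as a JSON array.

Coefficients: [4, 5, 6, 4, 1]

E: 4·0+5·0+6·2 = 12 | 4·2+1·4 = 12
G: 4·7+5·1+6·1 = 39 | 4·8+1·7 = 39
Y: 4·0+5·1+6·0 = 5 | 4·0+1·5 = 5
J: 4·0+5·7+6·0 = 35 | 4·8+1·3 = 35
gcd(4,5,6,4,1) = 1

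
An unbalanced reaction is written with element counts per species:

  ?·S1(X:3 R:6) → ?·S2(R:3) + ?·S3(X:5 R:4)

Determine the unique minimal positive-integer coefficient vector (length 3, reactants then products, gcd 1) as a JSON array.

Coefficients: [5, 6, 3]

X: 5·3 = 15 | 6·0+3·5 = 15
R: 5·6 = 30 | 6·3+3·4 = 30
gcd(5,6,3) = 1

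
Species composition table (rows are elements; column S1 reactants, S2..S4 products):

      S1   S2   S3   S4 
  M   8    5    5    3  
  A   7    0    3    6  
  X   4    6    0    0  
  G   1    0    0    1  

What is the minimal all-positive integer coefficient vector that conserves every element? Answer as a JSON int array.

Coefficients: [3, 2, 1, 3]

M: 3·8 = 24 | 2·5+1·5+3·3 = 24
A: 3·7 = 21 | 2·0+1·3+3·6 = 21
X: 3·4 = 12 | 2·6+1·0+3·0 = 12
G: 3·1 = 3 | 2·0+1·0+3·1 = 3
gcd(3,2,1,3) = 1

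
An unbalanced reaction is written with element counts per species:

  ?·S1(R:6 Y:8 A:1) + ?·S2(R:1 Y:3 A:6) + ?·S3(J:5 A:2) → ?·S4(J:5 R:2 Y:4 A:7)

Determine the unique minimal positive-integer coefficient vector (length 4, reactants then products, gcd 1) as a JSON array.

J: 1·0+4·0+5·5 = 25 | 5·5 = 25
R: 1·6+4·1+5·0 = 10 | 5·2 = 10
Y: 1·8+4·3+5·0 = 20 | 5·4 = 20
A: 1·1+4·6+5·2 = 35 | 5·7 = 35
gcd(1,4,5,5) = 1

Coefficients: [1, 4, 5, 5]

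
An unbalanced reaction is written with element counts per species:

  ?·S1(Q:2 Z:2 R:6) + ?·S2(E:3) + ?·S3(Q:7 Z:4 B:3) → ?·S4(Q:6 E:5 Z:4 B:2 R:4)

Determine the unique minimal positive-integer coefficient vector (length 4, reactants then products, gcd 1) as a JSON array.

Q: 2·2+5·0+2·7 = 18 | 3·6 = 18
E: 2·0+5·3+2·0 = 15 | 3·5 = 15
Z: 2·2+5·0+2·4 = 12 | 3·4 = 12
B: 2·0+5·0+2·3 = 6 | 3·2 = 6
R: 2·6+5·0+2·0 = 12 | 3·4 = 12
gcd(2,5,2,3) = 1

Coefficients: [2, 5, 2, 3]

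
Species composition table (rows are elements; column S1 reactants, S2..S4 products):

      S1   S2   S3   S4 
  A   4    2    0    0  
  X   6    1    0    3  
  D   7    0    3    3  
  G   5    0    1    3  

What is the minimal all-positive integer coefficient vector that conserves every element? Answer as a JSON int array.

Coefficients: [3, 6, 3, 4]

A: 3·4 = 12 | 6·2+3·0+4·0 = 12
X: 3·6 = 18 | 6·1+3·0+4·3 = 18
D: 3·7 = 21 | 6·0+3·3+4·3 = 21
G: 3·5 = 15 | 6·0+3·1+4·3 = 15
gcd(3,6,3,4) = 1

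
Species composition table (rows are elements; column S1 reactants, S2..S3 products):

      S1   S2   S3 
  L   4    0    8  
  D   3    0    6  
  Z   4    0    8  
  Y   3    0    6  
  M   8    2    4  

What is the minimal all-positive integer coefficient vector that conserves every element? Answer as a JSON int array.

Coefficients: [2, 6, 1]

L: 2·4 = 8 | 6·0+1·8 = 8
D: 2·3 = 6 | 6·0+1·6 = 6
Z: 2·4 = 8 | 6·0+1·8 = 8
Y: 2·3 = 6 | 6·0+1·6 = 6
M: 2·8 = 16 | 6·2+1·4 = 16
gcd(2,6,1) = 1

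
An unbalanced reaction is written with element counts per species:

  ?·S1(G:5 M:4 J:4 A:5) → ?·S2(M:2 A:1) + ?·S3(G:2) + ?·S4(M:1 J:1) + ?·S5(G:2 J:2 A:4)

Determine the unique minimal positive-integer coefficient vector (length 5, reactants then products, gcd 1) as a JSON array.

G: 2·5 = 10 | 2·0+3·2+4·0+2·2 = 10
M: 2·4 = 8 | 2·2+3·0+4·1+2·0 = 8
J: 2·4 = 8 | 2·0+3·0+4·1+2·2 = 8
A: 2·5 = 10 | 2·1+3·0+4·0+2·4 = 10
gcd(2,2,3,4,2) = 1

Coefficients: [2, 2, 3, 4, 2]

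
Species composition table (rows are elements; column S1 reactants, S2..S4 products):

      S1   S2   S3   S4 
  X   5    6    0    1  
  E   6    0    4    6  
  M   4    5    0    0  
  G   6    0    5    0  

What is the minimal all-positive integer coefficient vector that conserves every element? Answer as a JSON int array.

Coefficients: [5, 4, 6, 1]

X: 5·5 = 25 | 4·6+6·0+1·1 = 25
E: 5·6 = 30 | 4·0+6·4+1·6 = 30
M: 5·4 = 20 | 4·5+6·0+1·0 = 20
G: 5·6 = 30 | 4·0+6·5+1·0 = 30
gcd(5,4,6,1) = 1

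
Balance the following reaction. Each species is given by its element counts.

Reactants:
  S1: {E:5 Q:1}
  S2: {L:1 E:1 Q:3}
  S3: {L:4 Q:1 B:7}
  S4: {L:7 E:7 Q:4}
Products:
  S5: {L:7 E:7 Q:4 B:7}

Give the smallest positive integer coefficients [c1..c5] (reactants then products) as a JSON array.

Coefficients: [4, 1, 5, 2, 5]

L: 4·0+1·1+5·4+2·7 = 35 | 5·7 = 35
E: 4·5+1·1+5·0+2·7 = 35 | 5·7 = 35
Q: 4·1+1·3+5·1+2·4 = 20 | 5·4 = 20
B: 4·0+1·0+5·7+2·0 = 35 | 5·7 = 35
gcd(4,1,5,2,5) = 1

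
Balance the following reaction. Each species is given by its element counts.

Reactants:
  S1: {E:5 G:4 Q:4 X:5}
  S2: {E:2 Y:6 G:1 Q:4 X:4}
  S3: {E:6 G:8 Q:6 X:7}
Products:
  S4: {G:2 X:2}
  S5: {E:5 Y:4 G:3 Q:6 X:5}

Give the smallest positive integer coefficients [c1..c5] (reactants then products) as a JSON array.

Coefficients: [2, 4, 2, 5, 6]

E: 2·5+4·2+2·6 = 30 | 5·0+6·5 = 30
Y: 2·0+4·6+2·0 = 24 | 5·0+6·4 = 24
G: 2·4+4·1+2·8 = 28 | 5·2+6·3 = 28
Q: 2·4+4·4+2·6 = 36 | 5·0+6·6 = 36
X: 2·5+4·4+2·7 = 40 | 5·2+6·5 = 40
gcd(2,4,2,5,6) = 1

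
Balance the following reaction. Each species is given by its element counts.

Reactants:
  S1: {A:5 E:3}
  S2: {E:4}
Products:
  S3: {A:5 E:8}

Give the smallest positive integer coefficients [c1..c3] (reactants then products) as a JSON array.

A: 4·5+5·0 = 20 | 4·5 = 20
E: 4·3+5·4 = 32 | 4·8 = 32
gcd(4,5,4) = 1

Coefficients: [4, 5, 4]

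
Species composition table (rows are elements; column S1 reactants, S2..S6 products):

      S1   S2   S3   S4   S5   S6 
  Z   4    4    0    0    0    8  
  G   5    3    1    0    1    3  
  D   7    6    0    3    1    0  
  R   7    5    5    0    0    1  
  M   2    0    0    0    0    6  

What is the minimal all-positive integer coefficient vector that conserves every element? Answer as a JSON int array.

Coefficients: [3, 1, 3, 3, 6, 1]

Z: 3·4 = 12 | 1·4+3·0+3·0+6·0+1·8 = 12
G: 3·5 = 15 | 1·3+3·1+3·0+6·1+1·3 = 15
D: 3·7 = 21 | 1·6+3·0+3·3+6·1+1·0 = 21
R: 3·7 = 21 | 1·5+3·5+3·0+6·0+1·1 = 21
M: 3·2 = 6 | 1·0+3·0+3·0+6·0+1·6 = 6
gcd(3,1,3,3,6,1) = 1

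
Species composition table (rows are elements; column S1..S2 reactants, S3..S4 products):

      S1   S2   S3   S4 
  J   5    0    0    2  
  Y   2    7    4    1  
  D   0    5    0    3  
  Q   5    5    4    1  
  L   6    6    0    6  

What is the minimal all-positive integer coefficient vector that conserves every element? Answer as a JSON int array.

J: 2·5+3·0 = 10 | 5·0+5·2 = 10
Y: 2·2+3·7 = 25 | 5·4+5·1 = 25
D: 2·0+3·5 = 15 | 5·0+5·3 = 15
Q: 2·5+3·5 = 25 | 5·4+5·1 = 25
L: 2·6+3·6 = 30 | 5·0+5·6 = 30
gcd(2,3,5,5) = 1

Coefficients: [2, 3, 5, 5]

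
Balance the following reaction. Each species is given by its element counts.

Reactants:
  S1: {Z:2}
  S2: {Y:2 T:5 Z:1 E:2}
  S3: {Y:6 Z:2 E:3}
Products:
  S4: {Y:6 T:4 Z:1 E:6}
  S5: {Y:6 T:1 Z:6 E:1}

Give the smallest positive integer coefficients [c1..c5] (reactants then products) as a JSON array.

Coefficients: [4, 3, 5, 3, 3]

Y: 4·0+3·2+5·6 = 36 | 3·6+3·6 = 36
T: 4·0+3·5+5·0 = 15 | 3·4+3·1 = 15
Z: 4·2+3·1+5·2 = 21 | 3·1+3·6 = 21
E: 4·0+3·2+5·3 = 21 | 3·6+3·1 = 21
gcd(4,3,5,3,3) = 1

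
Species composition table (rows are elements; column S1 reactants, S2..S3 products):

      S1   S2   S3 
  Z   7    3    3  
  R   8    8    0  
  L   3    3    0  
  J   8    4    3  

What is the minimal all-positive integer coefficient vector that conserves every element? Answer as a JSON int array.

Coefficients: [3, 3, 4]

Z: 3·7 = 21 | 3·3+4·3 = 21
R: 3·8 = 24 | 3·8+4·0 = 24
L: 3·3 = 9 | 3·3+4·0 = 9
J: 3·8 = 24 | 3·4+4·3 = 24
gcd(3,3,4) = 1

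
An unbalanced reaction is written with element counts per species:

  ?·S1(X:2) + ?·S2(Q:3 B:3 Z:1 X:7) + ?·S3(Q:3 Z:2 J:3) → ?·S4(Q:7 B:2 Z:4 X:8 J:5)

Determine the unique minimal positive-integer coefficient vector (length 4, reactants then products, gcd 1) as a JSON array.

Coefficients: [5, 2, 5, 3]

Q: 5·0+2·3+5·3 = 21 | 3·7 = 21
B: 5·0+2·3+5·0 = 6 | 3·2 = 6
Z: 5·0+2·1+5·2 = 12 | 3·4 = 12
X: 5·2+2·7+5·0 = 24 | 3·8 = 24
J: 5·0+2·0+5·3 = 15 | 3·5 = 15
gcd(5,2,5,3) = 1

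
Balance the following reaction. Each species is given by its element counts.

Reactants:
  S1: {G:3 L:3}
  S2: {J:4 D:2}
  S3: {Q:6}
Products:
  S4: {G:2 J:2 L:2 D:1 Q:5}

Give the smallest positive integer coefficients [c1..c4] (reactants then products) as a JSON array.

G: 4·3+3·0+5·0 = 12 | 6·2 = 12
J: 4·0+3·4+5·0 = 12 | 6·2 = 12
L: 4·3+3·0+5·0 = 12 | 6·2 = 12
D: 4·0+3·2+5·0 = 6 | 6·1 = 6
Q: 4·0+3·0+5·6 = 30 | 6·5 = 30
gcd(4,3,5,6) = 1

Coefficients: [4, 3, 5, 6]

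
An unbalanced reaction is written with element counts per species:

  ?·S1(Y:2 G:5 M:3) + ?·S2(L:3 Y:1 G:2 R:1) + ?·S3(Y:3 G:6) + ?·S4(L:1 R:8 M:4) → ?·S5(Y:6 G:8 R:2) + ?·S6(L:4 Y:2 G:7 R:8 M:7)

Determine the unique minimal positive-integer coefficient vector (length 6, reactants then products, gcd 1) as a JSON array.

L: 6·0+6·3+4·0+6·1 = 24 | 3·0+6·4 = 24
Y: 6·2+6·1+4·3+6·0 = 30 | 3·6+6·2 = 30
G: 6·5+6·2+4·6+6·0 = 66 | 3·8+6·7 = 66
R: 6·0+6·1+4·0+6·8 = 54 | 3·2+6·8 = 54
M: 6·3+6·0+4·0+6·4 = 42 | 3·0+6·7 = 42
gcd(6,6,4,6,3,6) = 1

Coefficients: [6, 6, 4, 6, 3, 6]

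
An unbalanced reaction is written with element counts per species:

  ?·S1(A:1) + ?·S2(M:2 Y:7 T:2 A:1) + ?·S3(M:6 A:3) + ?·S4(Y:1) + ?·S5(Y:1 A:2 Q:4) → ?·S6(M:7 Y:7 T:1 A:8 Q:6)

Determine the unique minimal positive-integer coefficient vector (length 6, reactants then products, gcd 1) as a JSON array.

Coefficients: [3, 1, 2, 4, 3, 2]

M: 3·0+1·2+2·6+4·0+3·0 = 14 | 2·7 = 14
Y: 3·0+1·7+2·0+4·1+3·1 = 14 | 2·7 = 14
T: 3·0+1·2+2·0+4·0+3·0 = 2 | 2·1 = 2
A: 3·1+1·1+2·3+4·0+3·2 = 16 | 2·8 = 16
Q: 3·0+1·0+2·0+4·0+3·4 = 12 | 2·6 = 12
gcd(3,1,2,4,3,2) = 1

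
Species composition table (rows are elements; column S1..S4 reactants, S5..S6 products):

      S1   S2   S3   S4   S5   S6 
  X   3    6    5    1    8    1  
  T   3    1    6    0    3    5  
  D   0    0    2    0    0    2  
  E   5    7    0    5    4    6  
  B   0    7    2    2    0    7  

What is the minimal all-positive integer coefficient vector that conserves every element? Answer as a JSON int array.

X: 3·3+2·6+4·5+3·1 = 44 | 5·8+4·1 = 44
T: 3·3+2·1+4·6+3·0 = 35 | 5·3+4·5 = 35
D: 3·0+2·0+4·2+3·0 = 8 | 5·0+4·2 = 8
E: 3·5+2·7+4·0+3·5 = 44 | 5·4+4·6 = 44
B: 3·0+2·7+4·2+3·2 = 28 | 5·0+4·7 = 28
gcd(3,2,4,3,5,4) = 1

Coefficients: [3, 2, 4, 3, 5, 4]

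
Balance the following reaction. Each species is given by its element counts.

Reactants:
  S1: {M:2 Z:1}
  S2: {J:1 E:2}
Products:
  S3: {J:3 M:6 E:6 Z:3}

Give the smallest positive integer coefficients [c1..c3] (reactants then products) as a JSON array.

J: 3·0+3·1 = 3 | 1·3 = 3
M: 3·2+3·0 = 6 | 1·6 = 6
E: 3·0+3·2 = 6 | 1·6 = 6
Z: 3·1+3·0 = 3 | 1·3 = 3
gcd(3,3,1) = 1

Coefficients: [3, 3, 1]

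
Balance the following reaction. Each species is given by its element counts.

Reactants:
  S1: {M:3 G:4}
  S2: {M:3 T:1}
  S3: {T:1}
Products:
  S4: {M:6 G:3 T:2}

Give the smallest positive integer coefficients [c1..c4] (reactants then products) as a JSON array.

M: 3·3+5·3+3·0 = 24 | 4·6 = 24
G: 3·4+5·0+3·0 = 12 | 4·3 = 12
T: 3·0+5·1+3·1 = 8 | 4·2 = 8
gcd(3,5,3,4) = 1

Coefficients: [3, 5, 3, 4]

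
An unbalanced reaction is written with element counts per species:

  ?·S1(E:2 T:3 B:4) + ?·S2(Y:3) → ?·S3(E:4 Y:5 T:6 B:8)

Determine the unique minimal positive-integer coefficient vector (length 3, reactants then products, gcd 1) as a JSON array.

Coefficients: [6, 5, 3]

E: 6·2+5·0 = 12 | 3·4 = 12
Y: 6·0+5·3 = 15 | 3·5 = 15
T: 6·3+5·0 = 18 | 3·6 = 18
B: 6·4+5·0 = 24 | 3·8 = 24
gcd(6,5,3) = 1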